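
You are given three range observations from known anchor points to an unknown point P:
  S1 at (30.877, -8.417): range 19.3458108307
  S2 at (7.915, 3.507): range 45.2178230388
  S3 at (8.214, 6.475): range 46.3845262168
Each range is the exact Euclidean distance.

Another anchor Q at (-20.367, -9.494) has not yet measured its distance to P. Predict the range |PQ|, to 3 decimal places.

eq1: (x − 30.877)² + (y + 8.417)² = 19.3458108307²
eq2: (x − 7.915)² + (y − 3.507)² = 45.2178230388²
eq3: (x − 8.214)² + (y − 6.475)² = 46.3845262168²
eq2−eq1, eq2−eq3 (x²,y² cancel):
  45.924·x − 23.848·y = 2619.679868
  0.598·x + 5.936·y = -72.423605
det = 45.924·5.936 − -23.848·0.598 = 286.865968
x = (2619.679868·5.936 − -23.848·-72.423605) / 286.865968 = 48.187178
y = (45.924·-72.423605 − 2619.679868·0.598) / 286.865968 = -17.055178
|P − Q| = √((48.187178 − -20.367)² + (-17.055178 − -9.494)²) = 68.969898

68.970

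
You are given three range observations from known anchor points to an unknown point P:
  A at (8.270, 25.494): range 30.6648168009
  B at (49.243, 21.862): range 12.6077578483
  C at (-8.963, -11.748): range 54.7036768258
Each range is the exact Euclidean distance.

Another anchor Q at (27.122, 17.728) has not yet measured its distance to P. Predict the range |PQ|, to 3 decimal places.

10.601

eq1: (x − 8.270)² + (y − 25.494)² = 30.6648168009²
eq2: (x − 49.243)² + (y − 21.862)² = 12.6077578483²
eq3: (x + 8.963)² + (y + 11.748)² = 54.7036768258²
eq1−eq2, eq1−eq3 (x²,y² cancel):
  81.946·x − 7.264·y = 2965.858588
  -34.466·x − 74.484·y = -2552.147332
det = 81.946·-74.484 − -7.264·-34.466 = -6354.026888
x = (2965.858588·-74.484 − -7.264·-2552.147332) / -6354.026888 = 37.684419
y = (81.946·-2552.147332 − 2965.858588·-34.466) / -6354.026888 = 16.826649
|P − Q| = √((37.684419 − 27.122)² + (16.826649 − 17.728)²) = 10.600808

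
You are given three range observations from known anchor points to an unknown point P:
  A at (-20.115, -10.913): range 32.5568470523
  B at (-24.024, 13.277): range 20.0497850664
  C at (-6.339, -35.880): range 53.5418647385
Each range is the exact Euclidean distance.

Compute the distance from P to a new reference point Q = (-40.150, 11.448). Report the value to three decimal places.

eq1: (x + 20.115)² + (y + 10.913)² = 32.5568470523²
eq2: (x + 24.024)² + (y − 13.277)² = 20.0497850664²
eq3: (x + 6.339)² + (y + 35.880)² = 53.5418647385²
eq2−eq3, eq2−eq1 (x²,y² cancel):
  35.370·x − 98.314·y = -1890.611382
  7.818·x − 48.380·y = -887.678920
det = 35.370·-48.380 − -98.314·7.818 = -942.581748
x = (-1890.611382·-48.380 − -98.314·-887.678920) / -942.581748 = -4.452148
y = (35.370·-887.678920 − -1890.611382·7.818) / -942.581748 = 17.628607
|P − Q| = √((-4.452148 − -40.150)² + (17.628607 − 11.448)²) = 36.228946

36.229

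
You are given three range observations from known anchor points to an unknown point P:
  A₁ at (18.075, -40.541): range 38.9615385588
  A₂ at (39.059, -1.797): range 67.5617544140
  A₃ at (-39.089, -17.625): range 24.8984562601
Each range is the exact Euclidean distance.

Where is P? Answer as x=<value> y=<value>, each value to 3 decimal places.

x=-20.334 y=-34.001

eq1: (x − 18.075)² + (y + 40.541)² = 38.9615385588²
eq2: (x − 39.059)² + (y + 1.797)² = 67.5617544140²
eq3: (x + 39.089)² + (y + 17.625)² = 24.8984562601²
eq3−eq1, eq3−eq2 (x²,y² cancel):
  114.328·x − 45.832·y = -766.380603
  156.296·x + 31.656·y = -4254.413391
det = 114.328·31.656 − -45.832·156.296 = 10782.525440
x = (-766.380603·31.656 − -45.832·-4254.413391) / 10782.525440 = -20.333717
y = (114.328·-4254.413391 − -766.380603·156.296) / 10782.525440 = -34.000973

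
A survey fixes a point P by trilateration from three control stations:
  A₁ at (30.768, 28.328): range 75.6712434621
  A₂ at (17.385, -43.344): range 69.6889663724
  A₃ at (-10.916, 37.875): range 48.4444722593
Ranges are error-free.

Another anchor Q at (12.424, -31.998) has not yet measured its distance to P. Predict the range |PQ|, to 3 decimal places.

59.271

eq1: (x − 30.768)² + (y − 28.328)² = 75.6712434621²
eq2: (x − 17.385)² + (y + 43.344)² = 69.6889663724²
eq3: (x + 10.916)² + (y − 37.875)² = 48.4444722593²
eq2−eq3, eq2−eq1 (x²,y² cancel):
  -56.602·x + 162.438·y = 1882.419262
  26.766·x + 143.344·y = -1301.380206
det = -56.602·143.344 − 162.438·26.766 = -12461.372596
x = (1882.419262·143.344 − 162.438·-1301.380206) / -12461.372596 = -38.617504
y = (-56.602·-1301.380206 − 1882.419262·26.766) / -12461.372596 = -1.867843
|P − Q| = √((-38.617504 − 12.424)² + (-1.867843 − -31.998)²) = 59.271085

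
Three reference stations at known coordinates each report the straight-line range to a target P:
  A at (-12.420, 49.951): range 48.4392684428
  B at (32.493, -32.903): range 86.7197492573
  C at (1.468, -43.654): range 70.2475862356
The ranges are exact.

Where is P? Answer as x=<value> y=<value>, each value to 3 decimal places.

eq1: (x + 12.420)² + (y − 49.951)² = 48.4392684428²
eq2: (x − 32.493)² + (y + 32.903)² = 86.7197492573²
eq3: (x − 1.468)² + (y + 43.654)² = 70.2475862356²
eq3−eq1, eq3−eq2 (x²,y² cancel):
  -27.776·x + 187.210·y = 3329.892706
  62.050·x + 21.502·y = -2355.015821
det = -27.776·21.502 − 187.210·62.050 = -12213.620052
x = (3329.892706·21.502 − 187.210·-2355.015821) / -12213.620052 = -41.959866
y = (-27.776·-2355.015821 − 3329.892706·62.050) / -12213.620052 = 11.561431

x=-41.960 y=11.561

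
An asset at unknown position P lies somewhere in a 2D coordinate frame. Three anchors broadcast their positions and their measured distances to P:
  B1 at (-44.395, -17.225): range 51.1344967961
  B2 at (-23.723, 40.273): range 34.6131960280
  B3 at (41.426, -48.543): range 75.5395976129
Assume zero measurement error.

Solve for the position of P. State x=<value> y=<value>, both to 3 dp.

x=-2.885 y=12.635

eq1: (x + 44.395)² + (y + 17.225)² = 51.1344967961²
eq2: (x + 23.723)² + (y − 40.273)² = 34.6131960280²
eq3: (x − 41.426)² + (y + 48.543)² = 75.5395976129²
eq3−eq1, eq3−eq2 (x²,y² cancel):
  -171.642·x + 62.636·y = 1286.574370
  -130.298·x + 177.632·y = 2620.316401
det = -171.642·177.632 − 62.636·-130.298 = -22327.766216
x = (1286.574370·177.632 − 62.636·2620.316401) / -22327.766216 = -2.884778
y = (-171.642·2620.316401 − 1286.574370·-130.298) / -22327.766216 = 12.635311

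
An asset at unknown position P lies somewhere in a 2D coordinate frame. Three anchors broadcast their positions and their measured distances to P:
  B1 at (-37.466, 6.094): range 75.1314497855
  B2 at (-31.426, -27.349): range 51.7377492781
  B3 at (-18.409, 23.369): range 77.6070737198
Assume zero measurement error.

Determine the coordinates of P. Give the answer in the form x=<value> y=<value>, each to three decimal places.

x=16.940 y=-45.720

eq1: (x + 37.466)² + (y − 6.094)² = 75.1314497855²
eq2: (x + 31.426)² + (y + 27.349)² = 51.7377492781²
eq3: (x + 18.409)² + (y − 23.369)² = 77.6070737198²
eq3−eq1, eq3−eq2 (x²,y² cancel):
  -38.114·x − 34.550·y = 933.959694
  -26.034·x − 101.436·y = 4196.623026
det = -38.114·-101.436 − -34.550·-26.034 = 2966.657004
x = (933.959694·-101.436 − -34.550·4196.623026) / 2966.657004 = 16.940344
y = (-38.114·4196.623026 − 933.959694·-26.034) / 2966.657004 = -45.719941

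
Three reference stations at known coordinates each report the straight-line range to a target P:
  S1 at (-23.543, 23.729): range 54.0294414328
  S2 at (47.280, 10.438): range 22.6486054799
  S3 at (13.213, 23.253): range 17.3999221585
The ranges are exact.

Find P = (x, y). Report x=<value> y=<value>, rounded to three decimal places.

eq1: (x + 23.543)² + (y − 23.729)² = 54.0294414328²
eq2: (x − 47.280)² + (y − 10.438)² = 22.6486054799²
eq3: (x − 13.213)² + (y − 23.253)² = 17.3999221585²
eq2−eq3, eq2−eq1 (x²,y² cancel):
  -68.134·x + 25.630·y = -1418.862827
  -141.646·x + 26.582·y = -3633.233165
det = -68.134·26.582 − 25.630·-141.646 = 1819.248992
x = (-1418.862827·26.582 − 25.630·-3633.233165) / 1819.248992 = 30.454080
y = (-68.134·-3633.233165 − -1418.862827·-141.646) / 1819.248992 = 25.598730

x=30.454 y=25.599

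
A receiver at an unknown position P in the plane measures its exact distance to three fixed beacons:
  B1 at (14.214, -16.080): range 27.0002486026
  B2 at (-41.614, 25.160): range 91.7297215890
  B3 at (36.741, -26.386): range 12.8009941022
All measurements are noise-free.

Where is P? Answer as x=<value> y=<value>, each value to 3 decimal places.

x=41.160 y=-14.372

eq1: (x − 14.214)² + (y + 16.080)² = 27.0002486026²
eq2: (x + 41.614)² + (y − 25.160)² = 91.7297215890²
eq3: (x − 36.741)² + (y + 26.386)² = 12.8009941022²
eq2−eq3, eq2−eq1 (x²,y² cancel):
  156.710·x − 103.092·y = 7931.847854
  111.656·x − 82.480·y = 5781.181998
det = 156.710·-82.480 − -103.092·111.656 = -1414.600448
x = (7931.847854·-82.480 − -103.092·5781.181998) / -1414.600448 = 41.160171
y = (156.710·5781.181998 − 7931.847854·111.656) / -1414.600448 = -14.371992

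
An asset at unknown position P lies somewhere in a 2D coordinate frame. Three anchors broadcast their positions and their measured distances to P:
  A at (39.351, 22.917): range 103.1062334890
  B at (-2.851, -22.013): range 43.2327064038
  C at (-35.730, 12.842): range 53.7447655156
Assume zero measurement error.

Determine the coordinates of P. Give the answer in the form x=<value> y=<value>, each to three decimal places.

x=-41.910 y=-40.546

eq1: (x − 39.351)² + (y − 22.917)² = 103.1062334890²
eq2: (x + 2.851)² + (y + 22.013)² = 43.2327064038²
eq3: (x + 35.730)² + (y − 12.842)² = 53.7447655156²
eq3−eq2, eq3−eq1 (x²,y² cancel):
  65.758·x − 69.710·y = 70.583423
  150.162·x + 20.150·y = -7110.255338
det = 65.758·20.150 − -69.710·150.162 = 11792.816720
x = (70.583423·20.150 − -69.710·-7110.255338) / 11792.816720 = -41.909720
y = (65.758·-7110.255338 − 70.583423·150.162) / 11792.816720 = -40.546303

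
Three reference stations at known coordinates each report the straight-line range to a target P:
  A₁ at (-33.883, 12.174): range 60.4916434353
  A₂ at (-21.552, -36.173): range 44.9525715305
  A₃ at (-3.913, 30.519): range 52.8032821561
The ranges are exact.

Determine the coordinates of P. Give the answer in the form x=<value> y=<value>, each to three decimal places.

x=19.108 y=-17.002

eq1: (x + 33.883)² + (y − 12.174)² = 60.4916434353²
eq2: (x + 21.552)² + (y + 36.173)² = 44.9525715305²
eq3: (x + 3.913)² + (y − 30.519)² = 52.8032821561²
eq1−eq3, eq1−eq2 (x²,y² cancel):
  59.940·x + 36.690·y = 521.509284
  24.662·x − 96.694·y = 2115.215906
det = 59.940·-96.694 − 36.690·24.662 = -6700.687140
x = (521.509284·-96.694 − 36.690·2115.215906) / -6700.687140 = 19.107606
y = (59.940·2115.215906 − 521.509284·24.662) / -6700.687140 = -17.001925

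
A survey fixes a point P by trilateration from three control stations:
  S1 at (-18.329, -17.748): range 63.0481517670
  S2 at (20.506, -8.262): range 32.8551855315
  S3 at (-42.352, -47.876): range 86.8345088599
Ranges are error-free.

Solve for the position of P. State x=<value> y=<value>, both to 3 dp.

x=43.049 y=-32.163

eq1: (x + 18.329)² + (y + 17.748)² = 63.0481517670²
eq2: (x − 20.506)² + (y + 8.262)² = 32.8551855315²
eq3: (x + 42.352)² + (y + 47.876)² = 86.8345088599²
eq2−eq3, eq2−eq1 (x²,y² cancel):
  -125.716·x − 79.228·y = -2863.722113
  -77.670·x − 18.972·y = -2733.419160
det = -125.716·-18.972 − -79.228·-77.670 = -3768.554808
x = (-2863.722113·-18.972 − -79.228·-2733.419160) / -3768.554808 = 43.049075
y = (-125.716·-2733.419160 − -2863.722113·-77.670) / -3768.554808 = -32.163318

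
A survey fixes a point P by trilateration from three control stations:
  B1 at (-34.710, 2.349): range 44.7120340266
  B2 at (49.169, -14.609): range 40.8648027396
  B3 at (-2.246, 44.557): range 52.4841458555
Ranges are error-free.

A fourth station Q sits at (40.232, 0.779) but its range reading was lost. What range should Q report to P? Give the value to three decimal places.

eq1: (x + 34.710)² + (y − 2.349)² = 44.7120340266²
eq2: (x − 49.169)² + (y + 14.609)² = 40.8648027396²
eq3: (x + 2.246)² + (y − 44.557)² = 52.4841458555²
eq1−eq2, eq1−eq3 (x²,y² cancel):
  167.758·x − 33.916·y = 1749.945425
  64.928·x + 84.416·y = 24.649285
det = 167.758·84.416 − -33.916·64.928 = 16363.557376
x = (1749.945425·84.416 − -33.916·24.649285) / 16363.557376 = 9.078674
y = (167.758·24.649285 − 1749.945425·64.928) / 16363.557376 = -6.690803
|P − Q| = √((9.078674 − 40.232)² + (-6.690803 − 0.779)²) = 32.036350

32.036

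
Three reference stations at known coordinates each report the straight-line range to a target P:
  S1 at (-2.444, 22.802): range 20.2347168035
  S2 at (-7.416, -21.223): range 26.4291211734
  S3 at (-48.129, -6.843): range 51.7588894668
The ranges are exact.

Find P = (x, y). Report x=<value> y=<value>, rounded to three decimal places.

eq1: (x + 2.444)² + (y − 22.802)² = 20.2347168035²
eq2: (x + 7.416)² + (y + 21.223)² = 26.4291211734²
eq3: (x + 48.129)² + (y + 6.843)² = 51.7588894668²
eq2−eq3, eq2−eq1 (x²,y² cancel):
  -81.426·x + 28.760·y = -122.669688
  9.944·x + 88.050·y = 309.546237
det = -81.426·88.050 − 28.760·9.944 = -7455.548740
x = (-122.669688·88.050 − 28.760·309.546237) / -7455.548740 = 2.642812
y = (-81.426·309.546237 − -122.669688·9.944) / -7455.548740 = 3.217105

x=2.643 y=3.217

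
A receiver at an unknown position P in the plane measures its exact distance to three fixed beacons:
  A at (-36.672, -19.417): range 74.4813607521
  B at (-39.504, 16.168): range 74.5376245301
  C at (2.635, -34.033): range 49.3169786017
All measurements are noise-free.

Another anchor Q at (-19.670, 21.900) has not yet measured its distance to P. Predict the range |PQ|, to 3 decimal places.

eq1: (x + 36.672)² + (y + 19.417)² = 74.4813607521²
eq2: (x + 39.504)² + (y − 16.168)² = 74.5376245301²
eq3: (x − 2.635)² + (y + 34.033)² = 49.3169786017²
eq3−eq1, eq3−eq2 (x²,y² cancel):
  -78.614·x + 29.232·y = -2558.641562
  -84.278·x + 100.402·y = -2466.911166
det = -78.614·100.402 − 29.232·-84.278 = -5429.388332
x = (-2558.641562·100.402 − 29.232·-2466.911166) / -5429.388332 = 34.033296
y = (-78.614·-2466.911166 − -2558.641562·-84.278) / -5429.388332 = 3.997400
|P − Q| = √((34.033296 − -19.670)² + (3.997400 − 21.900)²) = 56.608720

56.609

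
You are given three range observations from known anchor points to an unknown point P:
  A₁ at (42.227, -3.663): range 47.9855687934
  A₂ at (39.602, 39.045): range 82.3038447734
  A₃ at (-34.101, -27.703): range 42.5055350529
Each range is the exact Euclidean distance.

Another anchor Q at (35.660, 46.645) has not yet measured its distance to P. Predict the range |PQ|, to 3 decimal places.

88.007

eq1: (x − 42.227)² + (y + 3.663)² = 47.9855687934²
eq2: (x − 39.602)² + (y − 39.045)² = 82.3038447734²
eq3: (x + 34.101)² + (y + 27.703)² = 42.5055350529²
eq3−eq1, eq3−eq2 (x²,y² cancel):
  152.656·x + 48.080·y = -629.691614
  147.406·x + 133.496·y = -3804.706335
det = 152.656·133.496 − 48.080·147.406 = 13291.684896
x = (-629.691614·133.496 − 48.080·-3804.706335) / 13291.684896 = 7.438408
y = (152.656·-3804.706335 − -629.691614·147.406) / 13291.684896 = -36.714001
|P − Q| = √((7.438408 − 35.660)² + (-36.714001 − 46.645)²) = 88.006712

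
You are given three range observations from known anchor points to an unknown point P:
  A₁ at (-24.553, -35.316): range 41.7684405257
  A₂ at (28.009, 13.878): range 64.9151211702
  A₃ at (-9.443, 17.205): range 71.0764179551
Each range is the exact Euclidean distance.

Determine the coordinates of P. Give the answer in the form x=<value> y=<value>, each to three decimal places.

x=14.678 y=-49.653

eq1: (x + 24.553)² + (y + 35.316)² = 41.7684405257²
eq2: (x − 28.009)² + (y − 13.878)² = 64.9151211702²
eq3: (x + 9.443)² + (y − 17.205)² = 71.0764179551²
eq2−eq1, eq2−eq3 (x²,y² cancel):
  -105.124·x − 98.388·y = 3342.337033
  -74.904·x + 6.654·y = -1429.804924
det = -105.124·6.654 − -98.388·-74.904 = -8069.149848
x = (3342.337033·6.654 − -98.388·-1429.804924) / -8069.149848 = 14.677598
y = (-105.124·-1429.804924 − 3342.337033·-74.904) / -8069.149848 = -49.653462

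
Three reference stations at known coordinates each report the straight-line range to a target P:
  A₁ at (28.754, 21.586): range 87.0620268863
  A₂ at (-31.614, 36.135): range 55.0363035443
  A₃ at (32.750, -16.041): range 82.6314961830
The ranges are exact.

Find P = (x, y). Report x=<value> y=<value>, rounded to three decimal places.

x=-49.881 y=-15.781

eq1: (x − 28.754)² + (y − 21.586)² = 87.0620268863²
eq2: (x + 31.614)² + (y − 36.135)² = 55.0363035443²
eq3: (x − 32.750)² + (y + 16.041)² = 82.6314961830²
eq2−eq1, eq2−eq3 (x²,y² cancel):
  120.736·x − 29.098·y = -5563.237127
  128.728·x − 104.352·y = -4774.276494
det = 120.736·-104.352 − -29.098·128.728 = -8853.315728
x = (-5563.237127·-104.352 − -29.098·-4774.276494) / -8853.315728 = -49.881088
y = (120.736·-4774.276494 − -5563.237127·128.728) / -8853.315728 = -15.781358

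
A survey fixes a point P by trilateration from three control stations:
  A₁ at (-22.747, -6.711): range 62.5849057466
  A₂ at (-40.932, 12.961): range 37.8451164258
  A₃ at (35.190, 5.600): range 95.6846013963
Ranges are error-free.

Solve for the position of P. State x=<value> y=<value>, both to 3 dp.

eq1: (x + 22.747)² + (y + 6.711)² = 62.5849057466²
eq2: (x + 40.932)² + (y − 12.961)² = 37.8451164258²
eq3: (x − 35.190)² + (y − 5.600)² = 95.6846013963²
eq1−eq3, eq1−eq2 (x²,y² cancel):
  115.874·x + 24.622·y = -4531.439947
  -36.370·x + 39.344·y = 3765.570205
det = 115.874·39.344 − 24.622·-36.370 = 5454.448796
x = (-4531.439947·39.344 − 24.622·3765.570205) / 5454.448796 = -49.684368
y = (115.874·3765.570205 − -4531.439947·-36.370) / 5454.448796 = 49.780138

x=-49.684 y=49.780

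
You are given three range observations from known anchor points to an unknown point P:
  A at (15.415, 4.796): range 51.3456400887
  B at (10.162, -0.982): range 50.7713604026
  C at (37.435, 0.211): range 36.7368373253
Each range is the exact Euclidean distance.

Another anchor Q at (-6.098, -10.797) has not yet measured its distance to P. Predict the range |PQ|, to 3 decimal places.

59.120

eq1: (x − 15.415)² + (y − 4.796)² = 51.3456400887²
eq2: (x − 10.162)² + (y + 0.982)² = 50.7713604026²
eq3: (x − 37.435)² + (y − 0.211)² = 36.7368373253²
eq3−eq2, eq3−eq1 (x²,y² cancel):
  -54.546·x − 2.386·y = -2525.328998
  -44.040·x + 9.170·y = -2427.579444
det = -54.546·9.170 − -2.386·-44.040 = -605.266260
x = (-2525.328998·9.170 − -2.386·-2427.579444) / -605.266260 = 47.829316
y = (-54.546·-2427.579444 − -2525.328998·-44.040) / -605.266260 = -35.024684
|P − Q| = √((47.829316 − -6.098)² + (-35.024684 − -10.797)²) = 59.119676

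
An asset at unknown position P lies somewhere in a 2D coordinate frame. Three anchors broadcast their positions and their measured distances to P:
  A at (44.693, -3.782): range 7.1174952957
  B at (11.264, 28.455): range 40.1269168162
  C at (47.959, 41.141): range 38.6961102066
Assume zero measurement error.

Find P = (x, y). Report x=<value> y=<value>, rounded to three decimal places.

x=42.183 y=2.878

eq1: (x − 44.693)² + (y + 3.782)² = 7.1174952957²
eq2: (x − 11.264)² + (y − 28.455)² = 40.1269168162²
eq3: (x − 47.959)² + (y − 41.141)² = 38.6961102066²
eq1−eq3, eq1−eq2 (x²,y² cancel):
  6.532·x + 89.846·y = 534.149583
  -66.858·x + 64.474·y = -2634.713766
det = 6.532·64.474 − 89.846·-66.858 = 6428.068036
x = (534.149583·64.474 − 89.846·-2634.713766) / 6428.068036 = 42.183320
y = (6.532·-2634.713766 − 534.149583·-66.858) / 6428.068036 = 2.878349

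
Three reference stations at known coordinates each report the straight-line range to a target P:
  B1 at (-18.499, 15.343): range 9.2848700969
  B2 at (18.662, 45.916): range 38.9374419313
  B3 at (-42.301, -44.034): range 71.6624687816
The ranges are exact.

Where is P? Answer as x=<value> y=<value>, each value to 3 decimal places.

eq1: (x + 18.499)² + (y − 15.343)² = 9.2848700969²
eq2: (x − 18.662)² + (y − 45.916)² = 38.9374419313²
eq3: (x + 42.301)² + (y + 44.034)² = 71.6624687816²
eq2−eq3, eq2−eq1 (x²,y² cancel):
  -121.926·x − 179.900·y = -2347.566591
  -74.322·x − 61.146·y = -449.013079
det = -121.926·-61.146 − -179.900·-74.322 = -5915.240604
x = (-2347.566591·-61.146 − -179.900·-449.013079) / -5915.240604 = -10.611040
y = (-121.926·-449.013079 − -2347.566591·-74.322) / -5915.240604 = 20.240846

x=-10.611 y=20.241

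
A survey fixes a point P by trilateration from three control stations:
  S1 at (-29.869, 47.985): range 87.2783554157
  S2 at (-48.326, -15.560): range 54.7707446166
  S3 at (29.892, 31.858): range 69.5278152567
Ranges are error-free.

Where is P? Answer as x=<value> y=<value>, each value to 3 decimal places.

x=3.739 y=-32.563

eq1: (x + 29.869)² + (y − 47.985)² = 87.2783554157²
eq2: (x + 48.326)² + (y + 15.560)² = 54.7707446166²
eq3: (x − 29.892)² + (y − 31.858)² = 69.5278152567²
eq3−eq1, eq3−eq2 (x²,y² cancel):
  -119.522·x + 32.254·y = -1497.140672
  -156.436·x − 94.836·y = 2503.334677
det = -119.522·-94.836 − 32.254·-156.436 = 16380.675136
x = (-1497.140672·-94.836 − 32.254·2503.334677) / 16380.675136 = 3.738569
y = (-119.522·2503.334677 − -1497.140672·-156.436) / 16380.675136 = -32.563387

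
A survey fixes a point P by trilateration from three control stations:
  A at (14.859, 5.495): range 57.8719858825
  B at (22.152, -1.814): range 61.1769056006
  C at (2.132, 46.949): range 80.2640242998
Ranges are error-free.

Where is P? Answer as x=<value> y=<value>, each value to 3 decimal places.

eq1: (x − 14.859)² + (y − 5.495)² = 57.8719858825²
eq2: (x − 22.152)² + (y + 1.814)² = 61.1769056006²
eq3: (x − 2.132)² + (y − 46.949)² = 80.2640242998²
eq2−eq3, eq2−eq1 (x²,y² cancel):
  -40.040·x + 97.526·y = -984.947493
  -14.586·x + 14.618·y = 150.430235
det = -40.040·14.618 − 97.526·-14.586 = 837.209516
x = (-984.947493·14.618 − 97.526·150.430235) / 837.209516 = -34.721084
y = (-40.040·150.430235 − -984.947493·-14.586) / 837.209516 = -24.354323

x=-34.721 y=-24.354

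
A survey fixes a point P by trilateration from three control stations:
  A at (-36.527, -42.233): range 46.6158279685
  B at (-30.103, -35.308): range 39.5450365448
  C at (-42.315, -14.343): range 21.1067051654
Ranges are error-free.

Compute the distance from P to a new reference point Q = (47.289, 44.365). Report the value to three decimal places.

eq1: (x + 36.527)² + (y + 42.233)² = 46.6158279685²
eq2: (x + 30.103)² + (y + 35.308)² = 39.5450365448²
eq3: (x + 42.315)² + (y + 14.343)² = 21.1067051654²
eq1−eq3, eq1−eq2 (x²,y² cancel):
  -11.576·x + 55.780·y = 605.975270
  12.848·x + 13.850·y = -355.777043
det = -11.576·13.850 − 55.780·12.848 = -876.989040
x = (605.975270·13.850 − 55.780·-355.777043) / -876.989040 = -32.198807
y = (-11.576·-355.777043 − 605.975270·12.848) / -876.989040 = 4.181461
|P − Q| = √((-32.198807 − 47.289)² + (4.181461 − 44.365)²) = 89.067549

89.068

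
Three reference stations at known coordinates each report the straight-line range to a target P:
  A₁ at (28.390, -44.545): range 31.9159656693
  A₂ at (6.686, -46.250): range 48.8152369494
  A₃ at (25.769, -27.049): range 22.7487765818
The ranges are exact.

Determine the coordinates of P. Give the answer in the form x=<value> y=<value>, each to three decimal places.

eq1: (x − 28.390)² + (y + 44.545)² = 31.9159656693²
eq2: (x − 6.686)² + (y + 46.250)² = 48.8152369494²
eq3: (x − 25.769)² + (y + 27.049)² = 22.7487765818²
eq2−eq3, eq2−eq1 (x²,y² cancel):
  38.166·x + 38.402·y = 1077.345188
  43.408·x + 3.410·y = 1970.782523
det = 38.166·3.410 − 38.402·43.408 = -1536.807956
x = (1077.345188·3.410 − 38.402·1970.782523) / -1536.807956 = 46.855720
y = (38.166·1970.782523 − 1077.345188·43.408) / -1536.807956 = -18.513364

x=46.856 y=-18.513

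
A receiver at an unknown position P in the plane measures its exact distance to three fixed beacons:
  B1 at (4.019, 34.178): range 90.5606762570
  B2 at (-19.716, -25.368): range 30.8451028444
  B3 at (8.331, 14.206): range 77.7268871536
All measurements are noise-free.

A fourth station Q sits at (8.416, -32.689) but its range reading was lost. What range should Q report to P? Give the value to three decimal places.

55.270

eq1: (x − 4.019)² + (y − 34.178)² = 90.5606762570²
eq2: (x + 19.716)² + (y + 25.368)² = 30.8451028444²
eq3: (x − 8.331)² + (y − 14.206)² = 77.7268871536²
eq2−eq3, eq2−eq1 (x²,y² cancel):
  56.094·x + 79.148·y = -5851.088700
  47.470·x + 119.092·y = -7097.783750
det = 56.094·119.092 − 79.148·47.470 = 2923.191088
x = (-5851.088700·119.092 − 79.148·-7097.783750) / 2923.191088 = -46.196935
y = (56.094·-7097.783750 − -5851.088700·47.470) / 2923.191088 = -41.185094
|P − Q| = √((-46.196935 − 8.416)² + (-41.185094 − -32.689)²) = 55.269849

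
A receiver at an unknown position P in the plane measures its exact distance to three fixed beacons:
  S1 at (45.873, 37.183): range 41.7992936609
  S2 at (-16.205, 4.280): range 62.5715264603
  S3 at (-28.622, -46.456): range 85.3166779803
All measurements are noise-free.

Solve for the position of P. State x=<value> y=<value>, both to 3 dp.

eq1: (x − 45.873)² + (y − 37.183)² = 41.7992936609²
eq2: (x + 16.205)² + (y − 4.280)² = 62.5715264603²
eq3: (x + 28.622)² + (y + 46.456)² = 85.3166779803²
eq3−eq2, eq3−eq1 (x²,y² cancel):
  24.834·x + 101.472·y = 667.281223
  148.990·x + 167.278·y = 6041.283389
det = 24.834·167.278 − 101.472·148.990 = -10964.131428
x = (667.281223·167.278 − 101.472·6041.283389) / -10964.131428 = 45.730904
y = (24.834·6041.283389 − 667.281223·148.990) / -10964.131428 = -4.616052

x=45.731 y=-4.616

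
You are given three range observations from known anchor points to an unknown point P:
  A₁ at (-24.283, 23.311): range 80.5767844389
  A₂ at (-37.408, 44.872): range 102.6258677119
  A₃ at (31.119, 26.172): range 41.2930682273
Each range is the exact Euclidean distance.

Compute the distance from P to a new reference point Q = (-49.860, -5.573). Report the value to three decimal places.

98.512

eq1: (x + 24.283)² + (y − 23.311)² = 80.5767844389²
eq2: (x + 37.408)² + (y − 44.872)² = 102.6258677119²
eq3: (x − 31.119)² + (y − 26.172)² = 41.2930682273²
eq3−eq1, eq3−eq2 (x²,y² cancel):
  -110.804·x − 5.722·y = -5307.799642
  -137.054·x + 37.400·y = -7067.462137
det = -110.804·37.400 − -5.722·-137.054 = -4928.292588
x = (-5307.799642·37.400 − -5.722·-7067.462137) / -4928.292588 = 48.485702
y = (-110.804·-7067.462137 − -5307.799642·-137.054) / -4928.292588 = -11.291518
|P − Q| = √((48.485702 − -49.860)² + (-11.291518 − -5.573)²) = 98.511819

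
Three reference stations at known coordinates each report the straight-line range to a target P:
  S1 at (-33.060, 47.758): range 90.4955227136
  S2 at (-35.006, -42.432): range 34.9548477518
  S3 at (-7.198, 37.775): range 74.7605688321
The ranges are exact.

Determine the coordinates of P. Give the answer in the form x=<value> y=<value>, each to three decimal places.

eq1: (x + 33.060)² + (y − 47.758)² = 90.4955227136²
eq2: (x + 35.006)² + (y + 42.432)² = 34.9548477518²
eq3: (x + 7.198)² + (y − 37.775)² = 74.7605688321²
eq1−eq3, eq1−eq2 (x²,y² cancel):
  51.724·x − 19.966·y = 705.268644
  -3.892·x − 180.380·y = 6619.702746
det = 51.724·-180.380 − -19.966·-3.892 = -9407.682792
x = (705.268644·-180.380 − -19.966·6619.702746) / -9407.682792 = -0.526445
y = (51.724·6619.702746 − 705.268644·-3.892) / -9407.682792 = -36.687293

x=-0.526 y=-36.687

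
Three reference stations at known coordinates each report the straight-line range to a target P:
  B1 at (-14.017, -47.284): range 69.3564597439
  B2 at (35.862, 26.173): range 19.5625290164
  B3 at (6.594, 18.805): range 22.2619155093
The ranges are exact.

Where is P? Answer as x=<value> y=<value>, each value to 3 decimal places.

eq1: (x + 14.017)² + (y + 47.284)² = 69.3564597439²
eq2: (x − 35.862)² + (y − 26.173)² = 19.5625290164²
eq3: (x − 6.594)² + (y − 18.805)² = 22.2619155093²
eq2−eq3, eq2−eq1 (x²,y² cancel):
  -58.536·x − 14.736·y = -1686.900453
  -99.758·x − 146.914·y = -3966.481995
det = -58.536·-146.914 − -14.736·-99.758 = 7129.724016
x = (-1686.900453·-146.914 − -14.736·-3966.481995) / 7129.724016 = 26.561928
y = (-58.536·-3966.481995 − -1686.900453·-99.758) / 7129.724016 = 8.962503

x=26.562 y=8.963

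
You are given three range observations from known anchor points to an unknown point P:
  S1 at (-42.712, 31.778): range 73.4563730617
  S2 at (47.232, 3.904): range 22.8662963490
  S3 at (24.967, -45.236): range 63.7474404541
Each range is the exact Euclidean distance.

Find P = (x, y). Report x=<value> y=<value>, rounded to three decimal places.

x=29.507 y=18.350

eq1: (x + 42.712)² + (y − 31.778)² = 73.4563730617²
eq2: (x − 47.232)² + (y − 3.904)² = 22.8662963490²
eq3: (x − 24.967)² + (y + 45.236)² = 63.7474404541²
eq3−eq1, eq3−eq2 (x²,y² cancel):
  -135.358·x + 154.028·y = -1167.593136
  44.530·x + 98.280·y = 3117.324911
det = -135.358·98.280 − 154.028·44.530 = -20161.851080
x = (-1167.593136·98.280 − 154.028·3117.324911) / -20161.851080 = 29.506536
y = (-135.358·3117.324911 − -1167.593136·44.530) / -20161.851080 = 18.349602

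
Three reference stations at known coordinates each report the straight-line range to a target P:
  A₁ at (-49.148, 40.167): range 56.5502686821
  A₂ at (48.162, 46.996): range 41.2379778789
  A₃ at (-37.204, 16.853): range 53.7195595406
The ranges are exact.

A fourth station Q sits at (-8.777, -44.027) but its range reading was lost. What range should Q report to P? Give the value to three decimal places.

92.849

eq1: (x + 49.148)² + (y − 40.167)² = 56.5502686821²
eq2: (x − 48.162)² + (y − 46.996)² = 41.2379778789²
eq3: (x + 37.204)² + (y − 16.853)² = 53.7195595406²
eq2−eq3, eq2−eq1 (x²,y² cancel):
  -170.732·x − 60.286·y = -4045.261293
  -194.620·x − 13.658·y = -1996.650535
det = -170.732·-13.658 − -60.286·-194.620 = -9401.003664
x = (-4045.261293·-13.658 − -60.286·-1996.650535) / -9401.003664 = 6.926909
y = (-170.732·-1996.650535 − -4045.261293·-194.620) / -9401.003664 = 47.483931
|P − Q| = √((6.926909 − -8.777)² + (47.483931 − -44.027)²) = 92.848604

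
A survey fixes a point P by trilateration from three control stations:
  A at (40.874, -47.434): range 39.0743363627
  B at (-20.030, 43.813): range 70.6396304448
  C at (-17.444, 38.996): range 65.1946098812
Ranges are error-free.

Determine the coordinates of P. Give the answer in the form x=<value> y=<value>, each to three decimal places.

x=18.644 y=-15.299

eq1: (x − 40.874)² + (y + 47.434)² = 39.0743363627²
eq2: (x + 20.030)² + (y − 43.813)² = 70.6396304448²
eq3: (x + 17.444)² + (y − 38.996)² = 65.1946098812²
eq3−eq2, eq3−eq1 (x²,y² cancel):
  -5.172·x + 9.634·y = -243.821515
  116.636·x − 172.860·y = 4819.220475
det = -5.172·-172.860 − 9.634·116.636 = -229.639304
x = (-243.821515·-172.860 − 9.634·4819.220475) / -229.639304 = 18.643947
y = (-5.172·4819.220475 − -243.821515·116.636) / -229.639304 = -15.299462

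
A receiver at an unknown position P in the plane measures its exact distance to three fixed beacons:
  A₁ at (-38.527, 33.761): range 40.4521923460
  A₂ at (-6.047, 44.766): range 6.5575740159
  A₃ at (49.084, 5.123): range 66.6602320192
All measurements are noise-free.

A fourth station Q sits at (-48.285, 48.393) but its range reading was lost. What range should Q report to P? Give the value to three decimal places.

47.220

eq1: (x + 38.527)² + (y − 33.761)² = 40.4521923460²
eq2: (x + 6.047)² + (y − 44.766)² = 6.5575740159²
eq3: (x − 49.084)² + (y − 5.123)² = 66.6602320192²
eq1−eq3, eq1−eq2 (x²,y² cancel):
  175.222·x − 57.276·y = -2995.857332
  64.960·x + 22.010·y = 1009.804204
det = 175.222·22.010 − -57.276·64.960 = 7577.285180
x = (-2995.857332·22.010 − -57.276·1009.804204) / 7577.285180 = -1.069153
y = (175.222·1009.804204 − -2995.857332·64.960) / 7577.285180 = 49.034819
|P − Q| = √((-1.069153 − -48.285)² + (49.034819 − 48.393)²) = 47.220209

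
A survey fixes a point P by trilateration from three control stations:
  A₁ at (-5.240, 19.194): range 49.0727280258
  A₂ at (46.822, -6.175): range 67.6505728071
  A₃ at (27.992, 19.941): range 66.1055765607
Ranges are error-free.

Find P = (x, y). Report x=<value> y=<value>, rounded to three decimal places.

x=-17.062 y=-28.433

eq1: (x + 5.240)² + (y − 19.194)² = 49.0727280258²
eq2: (x − 46.822)² + (y + 6.175)² = 67.6505728071²
eq3: (x − 27.992)² + (y − 19.941)² = 66.1055765607²
eq1−eq2, eq1−eq3 (x²,y² cancel):
  104.124·x − 50.738·y = -333.904292
  66.464·x + 1.494·y = -1176.486308
det = 104.124·1.494 − -50.738·66.464 = 3527.811688
x = (-333.904292·1.494 − -50.738·-1176.486308) / 3527.811688 = -17.061969
y = (104.124·-1176.486308 − -333.904292·66.464) / 3527.811688 = -28.433447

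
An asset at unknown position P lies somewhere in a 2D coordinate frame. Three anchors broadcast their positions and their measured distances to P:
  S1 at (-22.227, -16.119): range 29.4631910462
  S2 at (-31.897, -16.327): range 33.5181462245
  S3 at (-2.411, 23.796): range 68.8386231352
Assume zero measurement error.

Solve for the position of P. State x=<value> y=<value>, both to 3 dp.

x=-13.255 y=-44.183

eq1: (x + 22.227)² + (y + 16.119)² = 29.4631910462²
eq2: (x + 31.897)² + (y + 16.327)² = 33.5181462245²
eq3: (x + 2.411)² + (y − 23.796)² = 68.8386231352²
eq3−eq1, eq3−eq2 (x²,y² cancel):
  -39.632·x − 79.830·y = 4052.475562
  -58.972·x − 80.246·y = 4327.216910
det = -39.632·-80.246 − -79.830·-58.972 = -1527.425288
x = (4052.475562·-80.246 − -79.830·4327.216910) / -1527.425288 = -13.255491
y = (-39.632·4327.216910 − 4052.475562·-58.972) / -1527.425288 = -44.183063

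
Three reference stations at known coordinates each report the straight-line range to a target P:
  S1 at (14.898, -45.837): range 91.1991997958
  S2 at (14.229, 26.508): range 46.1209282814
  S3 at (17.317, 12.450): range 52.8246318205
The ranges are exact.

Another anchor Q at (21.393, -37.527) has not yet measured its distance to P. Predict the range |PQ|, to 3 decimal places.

87.896

eq1: (x − 14.898)² + (y + 45.837)² = 91.1991997958²
eq2: (x − 14.229)² + (y − 26.508)² = 46.1209282814²
eq3: (x − 17.317)² + (y − 12.450)² = 52.8246318205²
eq1−eq3, eq1−eq2 (x²,y² cancel):
  4.838·x + 116.574·y = 3658.752332
  -1.338·x + 144.690·y = 4772.311550
det = 4.838·144.690 − 116.574·-1.338 = 855.986232
x = (3658.752332·144.690 − 116.574·4772.311550) / 855.986232 = -31.475473
y = (4.838·4772.311550 − 3658.752332·-1.338) / 855.986232 = 32.691944
|P − Q| = √((-31.475473 − 21.393)² + (32.691944 − -37.527)²) = 87.896391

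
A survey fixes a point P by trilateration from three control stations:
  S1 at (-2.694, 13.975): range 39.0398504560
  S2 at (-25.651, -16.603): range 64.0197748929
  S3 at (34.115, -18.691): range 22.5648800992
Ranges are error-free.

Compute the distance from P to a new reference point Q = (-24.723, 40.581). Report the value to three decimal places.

70.121

eq1: (x + 2.694)² + (y − 13.975)² = 39.0398504560²
eq2: (x + 25.651)² + (y + 16.603)² = 64.0197748929²
eq3: (x − 34.115)² + (y + 18.691)² = 22.5648800992²
eq1−eq2, eq1−eq3 (x²,y² cancel):
  -45.914·x − 61.156·y = -1843.346505
  73.618·x − 65.332·y = 2325.564555
det = -45.914·-65.332 − -61.156·73.618 = 7501.835856
x = (-1843.346505·-65.332 − -61.156·2325.564555) / 7501.835856 = 35.011662
y = (-45.914·2325.564555 − -1843.346505·73.618) / 7501.835856 = 3.856058
|P − Q| = √((35.011662 − -24.723)² + (3.856058 − 40.581)²) = 70.120975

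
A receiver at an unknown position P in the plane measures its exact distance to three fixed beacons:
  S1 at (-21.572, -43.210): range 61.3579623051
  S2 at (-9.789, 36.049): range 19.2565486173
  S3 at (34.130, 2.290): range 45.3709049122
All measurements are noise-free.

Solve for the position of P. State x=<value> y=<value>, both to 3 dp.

eq1: (x + 21.572)² + (y + 43.210)² = 61.3579623051²
eq2: (x + 9.789)² + (y − 36.049)² = 19.2565486173²
eq3: (x − 34.130)² + (y − 2.290)² = 45.3709049122²
eq3−eq1, eq3−eq2 (x²,y² cancel):
  -111.404·x − 91.000·y = -543.926242
  -87.838·x + 67.518·y = 1912.958270
det = -111.404·67.518 − -91.000·-87.838 = -15515.033272
x = (-543.926242·67.518 − -91.000·1912.958270) / -15515.033272 = -8.852987
y = (-111.404·1912.958270 − -543.926242·-87.838) / -15515.033272 = 16.815213

x=-8.853 y=16.815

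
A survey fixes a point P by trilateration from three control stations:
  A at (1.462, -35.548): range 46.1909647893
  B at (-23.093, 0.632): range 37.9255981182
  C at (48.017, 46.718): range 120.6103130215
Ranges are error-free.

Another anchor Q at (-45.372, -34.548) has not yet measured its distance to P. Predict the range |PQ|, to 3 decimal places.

3.959

eq1: (x − 1.462)² + (y + 35.548)² = 46.1909647893²
eq2: (x + 23.093)² + (y − 0.632)² = 37.9255981182²
eq3: (x − 48.017)² + (y − 46.718)² = 120.6103130215²
eq3−eq1, eq3−eq2 (x²,y² cancel):
  -93.110·x − 164.532·y = 9190.836314
  -142.220·x − 92.172·y = 9153.978875
det = -93.110·-92.172 − -164.532·-142.220 = -14817.606120
x = (9190.836314·-92.172 − -164.532·9153.978875) / -14817.606120 = -44.473087
y = (-93.110·9153.978875 − 9190.836314·-142.220) / -14817.606120 = -30.692796
|P − Q| = √((-44.473087 − -45.372)² + (-30.692796 − -34.548)²) = 3.958616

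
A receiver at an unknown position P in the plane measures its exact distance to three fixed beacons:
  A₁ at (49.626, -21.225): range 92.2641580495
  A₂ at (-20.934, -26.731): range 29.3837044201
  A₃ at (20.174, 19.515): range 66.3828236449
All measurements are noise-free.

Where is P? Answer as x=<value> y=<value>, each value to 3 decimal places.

eq1: (x − 49.626)² + (y + 21.225)² = 92.2641580495²
eq2: (x + 20.934)² + (y + 26.731)² = 29.3837044201²
eq3: (x − 20.174)² + (y − 19.515)² = 66.3828236449²
eq1−eq3, eq1−eq2 (x²,y² cancel):
  -58.904·x + 81.480·y = 1980.580586
  -141.120·x − 11.012·y = 5888.810991
det = -58.904·-11.012 − 81.480·-141.120 = 12147.108448
x = (1980.580586·-11.012 − 81.480·5888.810991) / 12147.108448 = -41.296287
y = (-58.904·5888.810991 − 1980.580586·-141.120) / 12147.108448 = -5.546587

x=-41.296 y=-5.547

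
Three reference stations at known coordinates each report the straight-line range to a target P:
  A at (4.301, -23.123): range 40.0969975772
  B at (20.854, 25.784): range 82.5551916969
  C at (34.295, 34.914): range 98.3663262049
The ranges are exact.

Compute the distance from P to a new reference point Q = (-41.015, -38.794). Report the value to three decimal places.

7.852

eq1: (x − 4.301)² + (y + 23.123)² = 40.0969975772²
eq2: (x − 20.854)² + (y − 25.784)² = 82.5551916969²
eq3: (x − 34.295)² + (y − 34.914)² = 98.3663262049²
eq2−eq3, eq2−eq1 (x²,y² cancel):
  26.882·x + 18.260·y = -1565.144006
  -33.106·x − 97.814·y = 4661.058219
det = 26.882·-97.814 − 18.260·-33.106 = -2024.920388
x = (-1565.144006·-97.814 − 18.260·4661.058219) / -2024.920388 = -33.572714
y = (26.882·4661.058219 − -1565.144006·-33.106) / -2024.920388 = -36.289283
|P − Q| = √((-33.572714 − -41.015)² + (-36.289283 − -38.794)²) = 7.852466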